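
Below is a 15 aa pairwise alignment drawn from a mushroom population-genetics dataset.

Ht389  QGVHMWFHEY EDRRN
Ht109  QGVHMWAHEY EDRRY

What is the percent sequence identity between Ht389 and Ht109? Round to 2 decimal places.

Mismatches occur at site 7 (F/A), site 15 (N/Y).
13 of the 15 sites match, so the percent identity is 13/15 × 100 = 86.67%.

86.67%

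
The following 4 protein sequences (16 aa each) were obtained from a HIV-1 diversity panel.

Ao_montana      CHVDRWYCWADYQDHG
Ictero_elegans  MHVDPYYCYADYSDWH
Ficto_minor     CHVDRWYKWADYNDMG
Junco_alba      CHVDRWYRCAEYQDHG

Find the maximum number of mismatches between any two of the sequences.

Pairwise Hamming distances:
  Ao_montana vs Ictero_elegans: 7
  Ao_montana vs Ficto_minor: 3
  Ao_montana vs Junco_alba: 3
  Ictero_elegans vs Ficto_minor: 8
  Ictero_elegans vs Junco_alba: 9
  Ficto_minor vs Junco_alba: 5
The largest is 9, between Ictero_elegans and Junco_alba.

9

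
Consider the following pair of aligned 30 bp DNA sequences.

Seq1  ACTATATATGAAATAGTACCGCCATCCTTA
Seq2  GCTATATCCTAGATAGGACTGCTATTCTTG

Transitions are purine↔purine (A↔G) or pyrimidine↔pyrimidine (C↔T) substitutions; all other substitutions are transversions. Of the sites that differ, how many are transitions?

7

Differing sites — 1:A/G (Ti); 8:A/C (Tv); 9:T/C (Ti); 10:G/T (Tv); 12:A/G (Ti); 17:T/G (Tv); 20:C/T (Ti); 23:C/T (Ti); 26:C/T (Ti); 30:A/G (Ti).
Of the 10 differences, 7 transitions and 3 transversions, so the answer is 7.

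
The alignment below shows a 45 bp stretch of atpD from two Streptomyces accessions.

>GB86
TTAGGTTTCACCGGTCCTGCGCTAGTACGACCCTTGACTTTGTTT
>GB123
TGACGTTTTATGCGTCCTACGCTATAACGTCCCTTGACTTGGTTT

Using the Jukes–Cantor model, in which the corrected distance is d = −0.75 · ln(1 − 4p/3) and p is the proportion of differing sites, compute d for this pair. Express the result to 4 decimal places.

0.2958

Mismatches occur at site 2 (T/G), site 4 (G/C), site 9 (C/T), site 11 (C/T), site 12 (C/G), site 13 (G/C), site 19 (G/A), site 25 (G/T), site 26 (T/A), site 30 (A/T), site 41 (T/G).
p = 11/45 = 0.244444.
d = −0.75 · ln(1 − (4/3)·0.244444) = −0.75 · ln(0.674075) = −0.75 · (-0.394414) = 0.2958.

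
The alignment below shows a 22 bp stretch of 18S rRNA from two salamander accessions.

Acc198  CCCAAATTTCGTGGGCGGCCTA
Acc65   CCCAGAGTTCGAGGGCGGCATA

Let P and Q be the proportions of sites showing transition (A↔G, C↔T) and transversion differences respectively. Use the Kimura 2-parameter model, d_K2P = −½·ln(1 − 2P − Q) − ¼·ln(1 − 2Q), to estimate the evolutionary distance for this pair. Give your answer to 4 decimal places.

0.2085

The sequences differ at positions 5 (A/G, transition), 7 (T/G, transversion), 12 (T/A, transversion), 20 (C/A, transversion).
Of the 4 differences, 1 transition and 3 transversions over 22 sites: P = 1/22 = 0.045455, Q = 3/22 = 0.136364.
d = −0.5·ln(0.772726) − 0.25·ln(0.727272) = −0.5·(-0.257831) − 0.25·(-0.318455) = 0.2085.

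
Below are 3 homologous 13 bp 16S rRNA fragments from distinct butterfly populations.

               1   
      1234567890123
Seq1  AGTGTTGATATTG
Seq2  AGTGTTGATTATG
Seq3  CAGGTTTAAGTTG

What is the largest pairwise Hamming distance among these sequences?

7

Pairwise Hamming distances:
  Seq1 vs Seq2: 2
  Seq1 vs Seq3: 6
  Seq2 vs Seq3: 7
The largest is 7, between Seq2 and Seq3.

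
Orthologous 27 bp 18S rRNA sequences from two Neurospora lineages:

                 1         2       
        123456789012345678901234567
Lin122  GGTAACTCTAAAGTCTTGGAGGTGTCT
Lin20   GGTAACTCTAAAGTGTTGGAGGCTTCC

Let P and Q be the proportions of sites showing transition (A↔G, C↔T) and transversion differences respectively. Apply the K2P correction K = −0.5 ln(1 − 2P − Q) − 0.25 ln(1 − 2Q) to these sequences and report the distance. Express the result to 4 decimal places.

0.1657

Mismatches occur at site 15 (C→G, transversion), site 23 (T→C, transition), site 24 (G→T, transversion), site 27 (T→C, transition).
Of the 4 differences, 2 transitions and 2 transversions over 27 sites: P = 2/27 = 0.074074, Q = 2/27 = 0.074074.
d = −0.5·ln(0.777778) − 0.25·ln(0.851852) = −0.5·(-0.251314) − 0.25·(-0.160342) = 0.1657.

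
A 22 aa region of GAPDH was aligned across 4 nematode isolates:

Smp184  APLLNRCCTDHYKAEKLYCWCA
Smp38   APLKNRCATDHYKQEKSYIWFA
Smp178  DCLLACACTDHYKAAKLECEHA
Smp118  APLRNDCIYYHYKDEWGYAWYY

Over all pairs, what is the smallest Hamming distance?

Pairwise Hamming distances:
  Smp184 vs Smp38: 6
  Smp184 vs Smp178: 9
  Smp184 vs Smp118: 11
  Smp38 vs Smp178: 14
  Smp38 vs Smp118: 11
  Smp178 vs Smp118: 18
The smallest is 6, between Smp184 and Smp38.

6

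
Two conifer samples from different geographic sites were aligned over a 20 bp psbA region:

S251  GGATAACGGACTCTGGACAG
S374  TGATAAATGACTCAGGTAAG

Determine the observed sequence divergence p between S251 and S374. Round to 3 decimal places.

0.300

The sequences differ at positions 1 (G/T), 7 (C/A), 8 (G/T), 14 (T/A), 17 (A/T), 18 (C/A).
There are 6 differences over 20 sites, so p = 6/20 = 0.300.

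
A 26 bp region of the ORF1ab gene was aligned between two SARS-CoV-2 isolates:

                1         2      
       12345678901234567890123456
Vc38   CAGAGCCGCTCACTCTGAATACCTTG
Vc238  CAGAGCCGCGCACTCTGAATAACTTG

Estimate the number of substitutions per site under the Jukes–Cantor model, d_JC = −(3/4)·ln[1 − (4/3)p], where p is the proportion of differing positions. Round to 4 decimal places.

0.0812

Mismatches occur at site 10 (T/G), site 22 (C/A).
p = 2/26 = 0.076923.
d = −0.75 · ln(1 − (4/3)·0.076923) = −0.75 · ln(0.897436) = −0.75 · (-0.108213) = 0.0812.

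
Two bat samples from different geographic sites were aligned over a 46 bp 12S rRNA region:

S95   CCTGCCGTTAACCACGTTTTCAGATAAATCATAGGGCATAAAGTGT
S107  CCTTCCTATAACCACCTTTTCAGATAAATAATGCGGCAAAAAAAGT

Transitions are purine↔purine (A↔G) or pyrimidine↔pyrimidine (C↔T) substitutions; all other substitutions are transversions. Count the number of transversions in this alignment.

Mismatches occur at site 4 (G→T, transversion), site 7 (G→T, transversion), site 8 (T→A, transversion), site 16 (G→C, transversion), site 30 (C→A, transversion), site 33 (A→G, transition), site 34 (G→C, transversion), site 39 (T→A, transversion), site 43 (G→A, transition), site 44 (T→A, transversion).
Of the 10 differences, 2 transitions and 8 transversions, so the answer is 8.

8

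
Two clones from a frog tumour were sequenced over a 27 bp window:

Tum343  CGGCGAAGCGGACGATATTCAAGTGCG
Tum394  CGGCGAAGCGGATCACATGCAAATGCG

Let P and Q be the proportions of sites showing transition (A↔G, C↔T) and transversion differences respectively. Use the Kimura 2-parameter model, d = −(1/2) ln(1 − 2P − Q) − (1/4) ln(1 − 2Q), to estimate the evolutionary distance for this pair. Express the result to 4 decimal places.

0.2158

The sequences differ at positions 13 (C/T, transition), 14 (G/C, transversion), 16 (T/C, transition), 19 (T/G, transversion), 23 (G/A, transition).
Of the 5 differences, 3 transitions and 2 transversions over 27 sites: P = 3/27 = 0.111111, Q = 2/27 = 0.074074.
d = −0.5·ln(0.703704) − 0.25·ln(0.851852) = −0.5·(-0.351397) − 0.25·(-0.160342) = 0.2158.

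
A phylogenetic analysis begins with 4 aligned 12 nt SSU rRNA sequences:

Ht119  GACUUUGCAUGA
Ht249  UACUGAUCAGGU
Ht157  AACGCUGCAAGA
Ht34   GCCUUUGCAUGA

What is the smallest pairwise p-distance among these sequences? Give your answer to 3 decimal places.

Pairwise Hamming distances:
  Ht119 vs Ht249: 6
  Ht119 vs Ht157: 4
  Ht119 vs Ht34: 1
  Ht249 vs Ht157: 7
  Ht249 vs Ht34: 7
  Ht157 vs Ht34: 5
The smallest is 1 mismatch, between Ht119 and Ht34; p = 1/12 = 0.083.

0.083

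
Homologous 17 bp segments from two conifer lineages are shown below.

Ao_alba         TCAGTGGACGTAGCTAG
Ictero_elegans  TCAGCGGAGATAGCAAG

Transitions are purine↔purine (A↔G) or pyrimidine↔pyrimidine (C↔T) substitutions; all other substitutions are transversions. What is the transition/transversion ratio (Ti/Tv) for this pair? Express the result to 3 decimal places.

1.000

Mismatches occur at site 5 (T/C, transition), site 9 (C/G, transversion), site 10 (G/A, transition), site 15 (T/A, transversion).
Of the 4 differences, 2 transitions and 2 transversions, so Ti/Tv = 2/2 = 1.000.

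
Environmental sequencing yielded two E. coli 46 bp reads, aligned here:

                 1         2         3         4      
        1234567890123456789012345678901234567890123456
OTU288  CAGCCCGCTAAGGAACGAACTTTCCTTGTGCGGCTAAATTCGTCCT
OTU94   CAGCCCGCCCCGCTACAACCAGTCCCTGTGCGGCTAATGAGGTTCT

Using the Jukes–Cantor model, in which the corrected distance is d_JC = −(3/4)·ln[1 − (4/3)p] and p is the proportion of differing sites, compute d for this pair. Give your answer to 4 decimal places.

Differing sites — 9:T/C; 10:A/C; 11:A/C; 13:G/C; 14:A/T; 17:G/A; 19:A/C; 21:T/A; 22:T/G; 26:T/C; 38:A/T; 39:T/G; 40:T/A; 41:C/G; 44:C/T.
p = 15/46 = 0.326087.
d = −0.75 · ln(1 − (4/3)·0.326087) = −0.75 · ln(0.565217) = −0.75 · (-0.570546) = 0.4279.

0.4279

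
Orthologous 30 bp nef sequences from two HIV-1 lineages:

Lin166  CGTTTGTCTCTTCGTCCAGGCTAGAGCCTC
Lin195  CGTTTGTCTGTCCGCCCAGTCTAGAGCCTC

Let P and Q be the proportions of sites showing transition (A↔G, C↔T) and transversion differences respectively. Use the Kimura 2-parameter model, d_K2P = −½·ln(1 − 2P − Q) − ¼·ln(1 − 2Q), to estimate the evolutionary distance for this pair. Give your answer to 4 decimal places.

Differing sites — 10:C/G (Tv); 12:T/C (Ti); 15:T/C (Ti); 20:G/T (Tv).
Of the 4 differences, 2 transitions and 2 transversions over 30 sites: P = 2/30 = 0.066667, Q = 2/30 = 0.066667.
d = −0.5·ln(0.799999) − 0.25·ln(0.866666) = −0.5·(-0.223145) − 0.25·(-0.143102) = 0.1473.

0.1473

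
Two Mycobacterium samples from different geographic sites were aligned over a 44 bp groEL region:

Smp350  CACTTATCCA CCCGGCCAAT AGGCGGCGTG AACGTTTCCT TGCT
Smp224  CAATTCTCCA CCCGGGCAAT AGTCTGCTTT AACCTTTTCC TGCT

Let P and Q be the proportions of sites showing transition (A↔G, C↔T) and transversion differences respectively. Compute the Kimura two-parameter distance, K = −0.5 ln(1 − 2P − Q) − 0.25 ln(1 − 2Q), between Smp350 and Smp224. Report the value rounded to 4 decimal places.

Mismatches occur at site 3 (C/A, transversion), site 6 (A/C, transversion), site 16 (C/G, transversion), site 23 (G/T, transversion), site 25 (G/T, transversion), site 28 (G/T, transversion), site 30 (G/T, transversion), site 34 (G/C, transversion), site 38 (C/T, transition), site 40 (T/C, transition).
Of the 10 differences, 2 transitions and 8 transversions over 44 sites: P = 2/44 = 0.045455, Q = 8/44 = 0.181818.
d = −0.5·ln(0.727272) − 0.25·ln(0.636364) = −0.5·(-0.318455) − 0.25·(-0.451985) = 0.2722.

0.2722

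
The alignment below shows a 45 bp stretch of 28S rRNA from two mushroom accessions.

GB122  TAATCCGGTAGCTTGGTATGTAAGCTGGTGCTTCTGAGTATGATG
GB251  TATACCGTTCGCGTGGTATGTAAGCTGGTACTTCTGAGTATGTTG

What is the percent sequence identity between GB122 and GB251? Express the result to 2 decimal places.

84.44%

The sequences differ at positions 3 (A/T), 4 (T/A), 8 (G/T), 10 (A/C), 13 (T/G), 30 (G/A), 43 (A/T).
38 of the 45 sites match, so the percent identity is 38/45 × 100 = 84.44%.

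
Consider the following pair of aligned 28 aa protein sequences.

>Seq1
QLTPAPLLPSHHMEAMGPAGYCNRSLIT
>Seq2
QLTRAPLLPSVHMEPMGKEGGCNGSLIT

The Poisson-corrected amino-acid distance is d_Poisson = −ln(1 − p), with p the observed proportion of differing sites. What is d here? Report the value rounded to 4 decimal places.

Differing sites — 4:P/R; 11:H/V; 15:A/P; 18:P/K; 19:A/E; 21:Y/G; 24:R/G.
p = 7/28 = 0.250000.
d = −ln(1 − 0.250000) = −ln(0.750000) = 0.2877.

0.2877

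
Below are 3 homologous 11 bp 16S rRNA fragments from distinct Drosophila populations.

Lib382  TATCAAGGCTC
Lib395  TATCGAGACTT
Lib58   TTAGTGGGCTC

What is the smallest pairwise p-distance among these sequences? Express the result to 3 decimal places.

0.273

Pairwise Hamming distances:
  Lib382 vs Lib395: 3
  Lib382 vs Lib58: 5
  Lib395 vs Lib58: 7
The smallest is 3 mismatches, between Lib382 and Lib395; p = 3/11 = 0.273.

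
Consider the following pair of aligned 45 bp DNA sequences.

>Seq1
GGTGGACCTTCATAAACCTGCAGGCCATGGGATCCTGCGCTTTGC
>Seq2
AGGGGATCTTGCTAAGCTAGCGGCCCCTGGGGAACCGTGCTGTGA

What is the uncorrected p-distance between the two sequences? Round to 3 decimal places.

0.400

Mismatches occur at site 1 (G→A), site 3 (T→G), site 7 (C→T), site 11 (C→G), site 12 (A→C), site 16 (A→G), site 18 (C→T), site 19 (T→A), site 22 (A→G), site 24 (G→C), site 27 (A→C), site 32 (A→G), site 33 (T→A), site 34 (C→A), site 36 (T→C), site 38 (C→T), site 42 (T→G), site 45 (C→A).
There are 18 differences over 45 sites, so p = 18/45 = 0.400.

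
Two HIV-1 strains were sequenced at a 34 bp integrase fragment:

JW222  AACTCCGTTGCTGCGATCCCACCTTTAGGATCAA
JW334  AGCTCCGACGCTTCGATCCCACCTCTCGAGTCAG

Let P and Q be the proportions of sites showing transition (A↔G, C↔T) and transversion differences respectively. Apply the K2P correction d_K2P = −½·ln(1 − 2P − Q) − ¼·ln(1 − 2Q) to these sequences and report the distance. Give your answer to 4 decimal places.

Mismatches occur at site 2 (A→G, transition), site 8 (T→A, transversion), site 9 (T→C, transition), site 13 (G→T, transversion), site 25 (T→C, transition), site 27 (A→C, transversion), site 29 (G→A, transition), site 30 (A→G, transition), site 34 (A→G, transition).
Of the 9 differences, 6 transitions and 3 transversions over 34 sites: P = 6/34 = 0.176471, Q = 3/34 = 0.088235.
d = −0.5·ln(0.558823) − 0.25·ln(0.823530) = −0.5·(-0.581922) − 0.25·(-0.194155) = 0.3395.

0.3395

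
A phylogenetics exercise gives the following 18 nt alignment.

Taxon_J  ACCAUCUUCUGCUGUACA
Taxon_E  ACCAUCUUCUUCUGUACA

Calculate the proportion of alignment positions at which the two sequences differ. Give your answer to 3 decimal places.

The sequences differ at position 11 (G/U).
There are 1 differences over 18 sites, so p = 1/18 = 0.056.

0.056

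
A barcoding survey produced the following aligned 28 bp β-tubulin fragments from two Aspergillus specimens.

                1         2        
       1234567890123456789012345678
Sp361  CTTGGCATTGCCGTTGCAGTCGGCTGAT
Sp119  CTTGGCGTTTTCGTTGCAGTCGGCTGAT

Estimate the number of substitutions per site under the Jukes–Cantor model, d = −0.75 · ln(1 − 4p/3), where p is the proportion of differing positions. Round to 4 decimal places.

Differing sites — 7:A/G; 10:G/T; 11:C/T.
p = 3/28 = 0.107143.
d = −0.75 · ln(1 − (4/3)·0.107143) = −0.75 · ln(0.857143) = −0.75 · (-0.154151) = 0.1156.

0.1156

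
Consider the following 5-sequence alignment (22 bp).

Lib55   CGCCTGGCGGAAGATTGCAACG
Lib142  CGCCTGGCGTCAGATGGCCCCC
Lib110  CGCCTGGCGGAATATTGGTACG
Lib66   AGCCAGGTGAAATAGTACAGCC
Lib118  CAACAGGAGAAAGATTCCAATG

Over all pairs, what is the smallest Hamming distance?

3

Pairwise Hamming distances:
  Lib55 vs Lib142: 6
  Lib55 vs Lib110: 3
  Lib55 vs Lib66: 9
  Lib55 vs Lib118: 7
  Lib142 vs Lib110: 8
  Lib142 vs Lib66: 11
  Lib142 vs Lib118: 12
  Lib110 vs Lib66: 10
  Lib110 vs Lib118: 10
  Lib66 vs Lib118: 10
The smallest is 3, between Lib55 and Lib110.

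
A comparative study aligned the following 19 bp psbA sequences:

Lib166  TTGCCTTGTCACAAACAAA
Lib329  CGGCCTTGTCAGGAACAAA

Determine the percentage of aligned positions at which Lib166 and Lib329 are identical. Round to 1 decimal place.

78.9%

Mismatches occur at site 1 (T/C), site 2 (T/G), site 12 (C/G), site 13 (A/G).
15 of the 19 sites match, so the percent identity is 15/19 × 100 = 78.9%.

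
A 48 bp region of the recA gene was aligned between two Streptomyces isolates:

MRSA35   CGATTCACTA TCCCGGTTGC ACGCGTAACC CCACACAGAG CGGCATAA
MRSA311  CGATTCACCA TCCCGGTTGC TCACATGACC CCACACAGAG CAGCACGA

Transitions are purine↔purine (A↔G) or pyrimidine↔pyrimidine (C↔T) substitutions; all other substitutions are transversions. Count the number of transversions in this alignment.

1

Differing sites — 9:T/C (Ti); 21:A/T (Tv); 23:G/A (Ti); 25:G/A (Ti); 27:A/G (Ti); 42:G/A (Ti); 46:T/C (Ti); 47:A/G (Ti).
Of the 8 differences, 7 transitions and 1 transversion, so the answer is 1.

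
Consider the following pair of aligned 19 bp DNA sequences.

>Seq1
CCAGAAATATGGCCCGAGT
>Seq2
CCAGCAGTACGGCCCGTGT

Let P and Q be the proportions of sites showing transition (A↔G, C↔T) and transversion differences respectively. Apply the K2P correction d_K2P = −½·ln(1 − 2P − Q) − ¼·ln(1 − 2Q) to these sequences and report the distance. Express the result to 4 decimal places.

Differing sites — 5:A/C (Tv); 7:A/G (Ti); 10:T/C (Ti); 17:A/T (Tv).
Of the 4 differences, 2 transitions and 2 transversions over 19 sites: P = 2/19 = 0.105263, Q = 2/19 = 0.105263.
d = −0.5·ln(0.684211) − 0.25·ln(0.789474) = −0.5·(-0.379489) − 0.25·(-0.236388) = 0.2488.

0.2488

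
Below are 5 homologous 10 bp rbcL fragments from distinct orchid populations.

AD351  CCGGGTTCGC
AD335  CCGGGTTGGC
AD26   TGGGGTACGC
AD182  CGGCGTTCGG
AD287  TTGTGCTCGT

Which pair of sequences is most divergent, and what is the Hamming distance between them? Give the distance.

Pairwise Hamming distances:
  AD351 vs AD335: 1
  AD351 vs AD26: 3
  AD351 vs AD182: 3
  AD351 vs AD287: 5
  AD335 vs AD26: 4
  AD335 vs AD182: 4
  AD335 vs AD287: 6
  AD26 vs AD182: 4
  AD26 vs AD287: 5
  AD182 vs AD287: 5
The largest is 6, between AD335 and AD287.

6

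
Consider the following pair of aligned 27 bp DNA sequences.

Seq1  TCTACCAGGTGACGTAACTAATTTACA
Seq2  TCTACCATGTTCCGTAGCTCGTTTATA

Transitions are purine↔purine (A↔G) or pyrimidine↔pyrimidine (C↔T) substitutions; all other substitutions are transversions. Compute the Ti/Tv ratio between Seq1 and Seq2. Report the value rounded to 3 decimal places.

Differing sites — 8:G/T (Tv); 11:G/T (Tv); 12:A/C (Tv); 17:A/G (Ti); 20:A/C (Tv); 21:A/G (Ti); 26:C/T (Ti).
Of the 7 differences, 3 transitions and 4 transversions, so Ti/Tv = 3/4 = 0.750.

0.750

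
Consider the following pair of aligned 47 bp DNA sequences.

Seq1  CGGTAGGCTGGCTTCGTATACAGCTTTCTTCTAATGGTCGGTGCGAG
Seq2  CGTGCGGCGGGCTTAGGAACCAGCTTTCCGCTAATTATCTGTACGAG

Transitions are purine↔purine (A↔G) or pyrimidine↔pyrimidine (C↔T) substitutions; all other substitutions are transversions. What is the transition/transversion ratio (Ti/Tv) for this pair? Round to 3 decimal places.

Differing sites — 3:G/T (Tv); 4:T/G (Tv); 5:A/C (Tv); 9:T/G (Tv); 15:C/A (Tv); 17:T/G (Tv); 19:T/A (Tv); 20:A/C (Tv); 29:T/C (Ti); 30:T/G (Tv); 36:G/T (Tv); 37:G/A (Ti); 40:G/T (Tv); 43:G/A (Ti).
Of the 14 differences, 3 transitions and 11 transversions, so Ti/Tv = 3/11 = 0.273.

0.273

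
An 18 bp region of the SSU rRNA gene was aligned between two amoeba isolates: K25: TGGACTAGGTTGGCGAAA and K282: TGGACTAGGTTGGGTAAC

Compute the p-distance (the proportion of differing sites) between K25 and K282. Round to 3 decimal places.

Differing sites — 14:C/G; 15:G/T; 18:A/C.
There are 3 differences over 18 sites, so p = 3/18 = 0.167.

0.167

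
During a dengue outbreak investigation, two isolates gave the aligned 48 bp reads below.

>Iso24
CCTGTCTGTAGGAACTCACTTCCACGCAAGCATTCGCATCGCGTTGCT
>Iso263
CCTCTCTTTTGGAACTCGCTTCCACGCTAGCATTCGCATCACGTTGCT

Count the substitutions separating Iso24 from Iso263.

The sequences differ at positions 4 (G/C), 8 (G/T), 10 (A/T), 18 (A/G), 28 (A/T), 41 (G/A).
That gives 6 mismatches out of 48 aligned sites, so the Hamming distance is 6.

6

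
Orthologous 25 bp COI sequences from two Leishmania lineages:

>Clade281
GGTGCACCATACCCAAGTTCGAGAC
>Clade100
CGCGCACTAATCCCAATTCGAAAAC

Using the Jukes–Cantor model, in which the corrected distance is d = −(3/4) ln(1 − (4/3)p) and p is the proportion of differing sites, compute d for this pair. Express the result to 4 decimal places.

0.5716

Mismatches occur at site 1 (G→C), site 3 (T→C), site 8 (C→T), site 10 (T→A), site 11 (A→T), site 17 (G→T), site 19 (T→C), site 20 (C→G), site 21 (G→A), site 23 (G→A).
p = 10/25 = 0.400000.
d = −0.75 · ln(1 − (4/3)·0.400000) = −0.75 · ln(0.466667) = −0.75 · (-0.762139) = 0.5716.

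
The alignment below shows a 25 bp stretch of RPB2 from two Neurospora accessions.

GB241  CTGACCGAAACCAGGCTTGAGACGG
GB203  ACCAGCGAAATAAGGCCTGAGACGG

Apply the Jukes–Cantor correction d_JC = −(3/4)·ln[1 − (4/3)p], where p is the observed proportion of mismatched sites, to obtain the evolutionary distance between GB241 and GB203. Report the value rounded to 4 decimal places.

Mismatches occur at site 1 (C↔A), site 2 (T↔C), site 3 (G↔C), site 5 (C↔G), site 11 (C↔T), site 12 (C↔A), site 17 (T↔C).
p = 7/25 = 0.280000.
d = −0.75 · ln(1 − (4/3)·0.280000) = −0.75 · ln(0.626667) = −0.75 · (-0.467340) = 0.3505.

0.3505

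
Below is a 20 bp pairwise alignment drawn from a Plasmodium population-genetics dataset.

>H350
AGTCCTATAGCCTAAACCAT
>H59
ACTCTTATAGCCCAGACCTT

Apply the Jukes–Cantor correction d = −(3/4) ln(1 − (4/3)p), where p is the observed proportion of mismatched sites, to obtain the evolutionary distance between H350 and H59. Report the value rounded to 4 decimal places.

The sequences differ at positions 2 (G/C), 5 (C/T), 13 (T/C), 15 (A/G), 19 (A/T).
p = 5/20 = 0.250000.
d = −0.75 · ln(1 − (4/3)·0.250000) = −0.75 · ln(0.666667) = −0.75 · (-0.405465) = 0.3041.

0.3041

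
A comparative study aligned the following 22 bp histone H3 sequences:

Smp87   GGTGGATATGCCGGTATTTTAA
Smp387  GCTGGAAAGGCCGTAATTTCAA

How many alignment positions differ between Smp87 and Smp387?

6

Mismatches occur at site 2 (G/C), site 7 (T/A), site 9 (T/G), site 14 (G/T), site 15 (T/A), site 20 (T/C).
That gives 6 mismatches out of 22 aligned sites, so the Hamming distance is 6.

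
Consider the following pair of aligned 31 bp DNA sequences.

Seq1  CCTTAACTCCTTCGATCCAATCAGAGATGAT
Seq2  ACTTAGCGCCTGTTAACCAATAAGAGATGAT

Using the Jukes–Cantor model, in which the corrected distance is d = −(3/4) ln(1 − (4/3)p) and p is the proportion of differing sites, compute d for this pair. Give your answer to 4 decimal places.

Mismatches occur at site 1 (C↔A), site 6 (A↔G), site 8 (T↔G), site 12 (T↔G), site 13 (C↔T), site 14 (G↔T), site 16 (T↔A), site 22 (C↔A).
p = 8/31 = 0.258065.
d = −0.75 · ln(1 − (4/3)·0.258065) = −0.75 · ln(0.655913) = −0.75 · (-0.421727) = 0.3163.

0.3163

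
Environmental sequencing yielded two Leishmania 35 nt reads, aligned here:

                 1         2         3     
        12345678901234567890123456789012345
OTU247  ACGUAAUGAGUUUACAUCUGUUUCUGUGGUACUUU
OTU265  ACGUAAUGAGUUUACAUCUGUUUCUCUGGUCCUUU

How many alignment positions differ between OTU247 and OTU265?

Differing sites — 26:G/C; 31:A/C.
That gives 2 mismatches out of 35 aligned sites, so the Hamming distance is 2.

2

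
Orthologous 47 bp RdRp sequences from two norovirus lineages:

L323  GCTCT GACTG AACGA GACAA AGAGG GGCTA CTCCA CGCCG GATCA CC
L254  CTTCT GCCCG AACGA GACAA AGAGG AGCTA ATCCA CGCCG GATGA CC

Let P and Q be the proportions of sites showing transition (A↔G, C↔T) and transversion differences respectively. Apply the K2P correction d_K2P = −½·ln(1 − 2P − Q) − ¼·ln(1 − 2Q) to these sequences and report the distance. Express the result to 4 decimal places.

0.1663

The sequences differ at positions 1 (G/C, transversion), 2 (C/T, transition), 7 (A/C, transversion), 9 (T/C, transition), 26 (G/A, transition), 31 (C/A, transversion), 44 (C/G, transversion).
Of the 7 differences, 3 transitions and 4 transversions over 47 sites: P = 3/47 = 0.063830, Q = 4/47 = 0.085106.
d = −0.5·ln(0.787234) − 0.25·ln(0.829788) = −0.5·(-0.239230) − 0.25·(-0.186585) = 0.1663.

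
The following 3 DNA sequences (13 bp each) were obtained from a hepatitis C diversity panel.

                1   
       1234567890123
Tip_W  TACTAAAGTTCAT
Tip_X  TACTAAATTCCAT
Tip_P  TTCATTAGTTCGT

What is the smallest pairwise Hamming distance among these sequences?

Pairwise Hamming distances:
  Tip_W vs Tip_X: 2
  Tip_W vs Tip_P: 5
  Tip_X vs Tip_P: 7
The smallest is 2, between Tip_W and Tip_X.

2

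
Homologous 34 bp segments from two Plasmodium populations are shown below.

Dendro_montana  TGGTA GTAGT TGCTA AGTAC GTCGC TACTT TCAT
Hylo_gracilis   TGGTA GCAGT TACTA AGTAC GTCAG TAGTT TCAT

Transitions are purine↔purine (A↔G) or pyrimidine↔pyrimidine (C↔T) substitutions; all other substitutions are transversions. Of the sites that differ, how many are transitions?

3

Mismatches occur at site 7 (T→C, transition), site 12 (G→A, transition), site 24 (G→A, transition), site 25 (C→G, transversion), site 28 (C→G, transversion).
Of the 5 differences, 3 transitions and 2 transversions, so the answer is 3.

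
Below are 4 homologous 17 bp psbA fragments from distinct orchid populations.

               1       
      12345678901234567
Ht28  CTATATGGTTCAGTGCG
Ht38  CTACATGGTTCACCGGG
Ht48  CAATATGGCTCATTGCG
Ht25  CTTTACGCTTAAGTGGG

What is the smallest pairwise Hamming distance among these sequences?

3

Pairwise Hamming distances:
  Ht28 vs Ht38: 4
  Ht28 vs Ht48: 3
  Ht28 vs Ht25: 5
  Ht38 vs Ht48: 6
  Ht38 vs Ht25: 7
  Ht48 vs Ht25: 8
The smallest is 3, between Ht28 and Ht48.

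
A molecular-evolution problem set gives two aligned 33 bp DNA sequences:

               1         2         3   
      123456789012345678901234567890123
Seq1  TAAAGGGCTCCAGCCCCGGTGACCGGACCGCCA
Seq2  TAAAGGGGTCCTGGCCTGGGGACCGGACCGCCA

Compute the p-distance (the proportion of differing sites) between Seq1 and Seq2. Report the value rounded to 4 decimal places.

The sequences differ at positions 8 (C/G), 12 (A/T), 14 (C/G), 17 (C/T), 20 (T/G).
There are 5 differences over 33 sites, so p = 5/33 = 0.1515.

0.1515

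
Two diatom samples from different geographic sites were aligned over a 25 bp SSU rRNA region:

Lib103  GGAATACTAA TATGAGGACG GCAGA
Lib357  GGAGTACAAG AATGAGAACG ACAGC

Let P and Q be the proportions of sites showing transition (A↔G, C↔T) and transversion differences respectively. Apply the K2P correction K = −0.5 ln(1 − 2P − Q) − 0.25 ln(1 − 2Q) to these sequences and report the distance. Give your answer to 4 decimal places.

0.3585

The sequences differ at positions 4 (A/G, transition), 8 (T/A, transversion), 10 (A/G, transition), 11 (T/A, transversion), 17 (G/A, transition), 21 (G/A, transition), 25 (A/C, transversion).
Of the 7 differences, 4 transitions and 3 transversions over 25 sites: P = 4/25 = 0.160000, Q = 3/25 = 0.120000.
d = −0.5·ln(0.560000) − 0.25·ln(0.760000) = −0.5·(-0.579818) − 0.25·(-0.274437) = 0.3585.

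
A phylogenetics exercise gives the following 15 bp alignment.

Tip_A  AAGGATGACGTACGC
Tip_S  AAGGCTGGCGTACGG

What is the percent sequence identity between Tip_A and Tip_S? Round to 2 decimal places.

Mismatches occur at site 5 (A/C), site 8 (A/G), site 15 (C/G).
12 of the 15 sites match, so the percent identity is 12/15 × 100 = 80.00%.

80.00%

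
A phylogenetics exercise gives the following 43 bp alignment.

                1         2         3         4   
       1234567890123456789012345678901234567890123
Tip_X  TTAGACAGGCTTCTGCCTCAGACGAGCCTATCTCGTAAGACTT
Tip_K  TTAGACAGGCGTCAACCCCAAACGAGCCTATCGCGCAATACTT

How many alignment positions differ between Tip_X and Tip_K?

8

Differing sites — 11:T/G; 14:T/A; 15:G/A; 18:T/C; 21:G/A; 33:T/G; 36:T/C; 39:G/T.
That gives 8 mismatches out of 43 aligned sites, so the Hamming distance is 8.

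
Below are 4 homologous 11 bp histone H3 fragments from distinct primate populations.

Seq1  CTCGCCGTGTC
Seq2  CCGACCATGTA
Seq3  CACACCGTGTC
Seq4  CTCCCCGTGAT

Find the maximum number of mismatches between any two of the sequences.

6

Pairwise Hamming distances:
  Seq1 vs Seq2: 5
  Seq1 vs Seq3: 2
  Seq1 vs Seq4: 3
  Seq2 vs Seq3: 4
  Seq2 vs Seq4: 6
  Seq3 vs Seq4: 4
The largest is 6, between Seq2 and Seq4.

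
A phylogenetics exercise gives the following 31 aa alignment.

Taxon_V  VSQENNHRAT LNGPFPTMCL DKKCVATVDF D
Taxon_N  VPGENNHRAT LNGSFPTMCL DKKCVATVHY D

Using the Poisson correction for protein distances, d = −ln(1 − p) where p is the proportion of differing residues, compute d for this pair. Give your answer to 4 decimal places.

0.1759

The sequences differ at positions 2 (S/P), 3 (Q/G), 14 (P/S), 29 (D/H), 30 (F/Y).
p = 5/31 = 0.161290.
d = −ln(1 − 0.161290) = −ln(0.838710) = 0.1759.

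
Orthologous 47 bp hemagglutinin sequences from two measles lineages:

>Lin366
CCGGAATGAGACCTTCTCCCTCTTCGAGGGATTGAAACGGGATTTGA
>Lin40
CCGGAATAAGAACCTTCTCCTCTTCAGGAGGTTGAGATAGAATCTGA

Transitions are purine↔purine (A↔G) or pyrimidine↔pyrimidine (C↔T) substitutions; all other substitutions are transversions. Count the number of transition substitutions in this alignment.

14

The sequences differ at positions 8 (G/A, transition), 12 (C/A, transversion), 14 (T/C, transition), 16 (C/T, transition), 17 (T/C, transition), 18 (C/T, transition), 26 (G/A, transition), 27 (A/G, transition), 29 (G/A, transition), 31 (A/G, transition), 36 (A/G, transition), 38 (C/T, transition), 39 (G/A, transition), 41 (G/A, transition), 44 (T/C, transition).
Of the 15 differences, 14 transitions and 1 transversion, so the answer is 14.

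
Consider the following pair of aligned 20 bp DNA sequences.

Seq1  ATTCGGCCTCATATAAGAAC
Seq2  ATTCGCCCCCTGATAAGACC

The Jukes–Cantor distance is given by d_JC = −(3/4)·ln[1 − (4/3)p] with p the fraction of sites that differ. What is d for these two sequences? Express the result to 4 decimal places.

0.3041

The sequences differ at positions 6 (G/C), 9 (T/C), 11 (A/T), 12 (T/G), 19 (A/C).
p = 5/20 = 0.250000.
d = −0.75 · ln(1 − (4/3)·0.250000) = −0.75 · ln(0.666667) = −0.75 · (-0.405465) = 0.3041.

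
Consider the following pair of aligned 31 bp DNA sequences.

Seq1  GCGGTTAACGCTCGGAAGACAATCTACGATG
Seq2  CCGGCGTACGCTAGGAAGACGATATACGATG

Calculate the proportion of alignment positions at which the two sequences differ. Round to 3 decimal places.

Mismatches occur at site 1 (G↔C), site 5 (T↔C), site 6 (T↔G), site 7 (A↔T), site 13 (C↔A), site 21 (A↔G), site 24 (C↔A).
There are 7 differences over 31 sites, so p = 7/31 = 0.226.

0.226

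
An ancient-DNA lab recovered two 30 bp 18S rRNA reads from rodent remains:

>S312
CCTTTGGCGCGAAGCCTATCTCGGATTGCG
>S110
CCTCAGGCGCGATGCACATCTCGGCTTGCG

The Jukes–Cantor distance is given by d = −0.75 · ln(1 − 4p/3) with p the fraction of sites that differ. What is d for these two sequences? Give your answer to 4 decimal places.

0.2326

Differing sites — 4:T/C; 5:T/A; 13:A/T; 16:C/A; 17:T/C; 25:A/C.
p = 6/30 = 0.200000.
d = −0.75 · ln(1 − (4/3)·0.200000) = −0.75 · ln(0.733333) = −0.75 · (-0.310155) = 0.2326.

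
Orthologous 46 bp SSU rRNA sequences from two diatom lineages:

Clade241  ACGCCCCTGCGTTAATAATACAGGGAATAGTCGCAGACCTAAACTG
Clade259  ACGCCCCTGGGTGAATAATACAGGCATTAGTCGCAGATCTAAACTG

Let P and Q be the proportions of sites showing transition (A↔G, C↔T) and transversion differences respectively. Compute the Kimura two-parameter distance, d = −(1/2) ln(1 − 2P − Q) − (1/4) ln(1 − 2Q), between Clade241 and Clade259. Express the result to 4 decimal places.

0.1176

Differing sites — 10:C/G (Tv); 13:T/G (Tv); 25:G/C (Tv); 27:A/T (Tv); 38:C/T (Ti).
Of the 5 differences, 1 transition and 4 transversions over 46 sites: P = 1/46 = 0.021739, Q = 4/46 = 0.086957.
d = −0.5·ln(0.869565) − 0.25·ln(0.826086) = −0.5·(-0.139762) − 0.25·(-0.191056) = 0.1176.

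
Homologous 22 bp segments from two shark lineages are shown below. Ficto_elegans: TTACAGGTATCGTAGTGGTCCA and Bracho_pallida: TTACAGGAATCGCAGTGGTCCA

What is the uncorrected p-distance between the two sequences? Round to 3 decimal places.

0.091

Mismatches occur at site 8 (T→A), site 13 (T→C).
There are 2 differences over 22 sites, so p = 2/22 = 0.091.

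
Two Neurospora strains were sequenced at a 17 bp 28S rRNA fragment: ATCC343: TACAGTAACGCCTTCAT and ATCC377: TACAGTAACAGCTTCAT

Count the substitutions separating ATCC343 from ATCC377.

2

Differing sites — 10:G/A; 11:C/G.
That gives 2 mismatches out of 17 aligned sites, so the Hamming distance is 2.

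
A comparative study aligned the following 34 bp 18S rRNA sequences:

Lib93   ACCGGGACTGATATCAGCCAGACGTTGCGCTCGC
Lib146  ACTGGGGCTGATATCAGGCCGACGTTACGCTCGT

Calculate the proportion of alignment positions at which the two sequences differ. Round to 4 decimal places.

Differing sites — 3:C/T; 7:A/G; 18:C/G; 20:A/C; 27:G/A; 34:C/T.
There are 6 differences over 34 sites, so p = 6/34 = 0.1765.

0.1765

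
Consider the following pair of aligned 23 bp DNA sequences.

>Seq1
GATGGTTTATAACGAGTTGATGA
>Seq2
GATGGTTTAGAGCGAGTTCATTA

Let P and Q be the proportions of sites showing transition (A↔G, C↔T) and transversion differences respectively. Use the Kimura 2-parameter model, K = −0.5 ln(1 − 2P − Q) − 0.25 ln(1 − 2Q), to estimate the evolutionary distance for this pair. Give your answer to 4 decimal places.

The sequences differ at positions 10 (T/G, transversion), 12 (A/G, transition), 19 (G/C, transversion), 22 (G/T, transversion).
Of the 4 differences, 1 transition and 3 transversions over 23 sites: P = 1/23 = 0.043478, Q = 3/23 = 0.130435.
d = −0.5·ln(0.782609) − 0.25·ln(0.739130) = −0.5·(-0.245122) − 0.25·(-0.302281) = 0.1981.

0.1981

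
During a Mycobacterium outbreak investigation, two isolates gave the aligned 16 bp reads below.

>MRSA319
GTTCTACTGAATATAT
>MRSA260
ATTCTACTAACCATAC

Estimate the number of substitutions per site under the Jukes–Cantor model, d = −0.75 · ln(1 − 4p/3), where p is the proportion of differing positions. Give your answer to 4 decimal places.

The sequences differ at positions 1 (G/A), 9 (G/A), 11 (A/C), 12 (T/C), 16 (T/C).
p = 5/16 = 0.312500.
d = −0.75 · ln(1 − (4/3)·0.312500) = −0.75 · ln(0.583333) = −0.75 · (-0.538997) = 0.4042.

0.4042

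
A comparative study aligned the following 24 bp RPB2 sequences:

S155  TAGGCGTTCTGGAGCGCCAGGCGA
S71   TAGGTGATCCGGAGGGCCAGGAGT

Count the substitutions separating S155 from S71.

Differing sites — 5:C/T; 7:T/A; 10:T/C; 15:C/G; 22:C/A; 24:A/T.
That gives 6 mismatches out of 24 aligned sites, so the Hamming distance is 6.

6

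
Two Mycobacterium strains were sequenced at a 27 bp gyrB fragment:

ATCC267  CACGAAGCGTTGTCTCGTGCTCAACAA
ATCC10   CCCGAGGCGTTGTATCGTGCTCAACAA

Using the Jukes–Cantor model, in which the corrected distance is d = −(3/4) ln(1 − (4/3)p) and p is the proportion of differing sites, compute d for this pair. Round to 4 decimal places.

The sequences differ at positions 2 (A/C), 6 (A/G), 14 (C/A).
p = 3/27 = 0.111111.
d = −0.75 · ln(1 − (4/3)·0.111111) = −0.75 · ln(0.851852) = −0.75 · (-0.160342) = 0.1203.

0.1203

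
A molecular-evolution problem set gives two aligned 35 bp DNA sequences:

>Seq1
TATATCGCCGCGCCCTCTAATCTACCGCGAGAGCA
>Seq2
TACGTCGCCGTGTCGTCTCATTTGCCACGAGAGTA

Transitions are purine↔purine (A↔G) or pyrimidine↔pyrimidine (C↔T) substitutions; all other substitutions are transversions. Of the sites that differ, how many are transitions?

The sequences differ at positions 3 (T/C, transition), 4 (A/G, transition), 11 (C/T, transition), 13 (C/T, transition), 15 (C/G, transversion), 19 (A/C, transversion), 22 (C/T, transition), 24 (A/G, transition), 27 (G/A, transition), 34 (C/T, transition).
Of the 10 differences, 8 transitions and 2 transversions, so the answer is 8.

8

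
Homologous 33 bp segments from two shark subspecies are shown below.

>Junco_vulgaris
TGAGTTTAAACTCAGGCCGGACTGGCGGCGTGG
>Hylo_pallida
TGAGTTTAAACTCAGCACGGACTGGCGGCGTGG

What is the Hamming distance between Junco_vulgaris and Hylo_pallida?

The sequences differ at positions 16 (G/C), 17 (C/A).
That gives 2 mismatches out of 33 aligned sites, so the Hamming distance is 2.

2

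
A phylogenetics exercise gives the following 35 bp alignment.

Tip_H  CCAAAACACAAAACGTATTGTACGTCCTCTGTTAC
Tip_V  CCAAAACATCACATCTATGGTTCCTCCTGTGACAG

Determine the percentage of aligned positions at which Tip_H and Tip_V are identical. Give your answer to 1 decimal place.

Differing sites — 9:C/T; 10:A/C; 12:A/C; 14:C/T; 15:G/C; 19:T/G; 22:A/T; 24:G/C; 29:C/G; 32:T/A; 33:T/C; 35:C/G.
23 of the 35 sites match, so the percent identity is 23/35 × 100 = 65.7%.

65.7%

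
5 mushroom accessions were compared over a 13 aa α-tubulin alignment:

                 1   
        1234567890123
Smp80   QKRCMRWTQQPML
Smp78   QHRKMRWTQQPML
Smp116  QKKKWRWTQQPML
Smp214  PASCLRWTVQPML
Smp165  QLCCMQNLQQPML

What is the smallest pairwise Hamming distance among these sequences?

Pairwise Hamming distances:
  Smp80 vs Smp78: 2
  Smp80 vs Smp116: 3
  Smp80 vs Smp214: 5
  Smp80 vs Smp165: 5
  Smp78 vs Smp116: 3
  Smp78 vs Smp214: 6
  Smp78 vs Smp165: 6
  Smp116 vs Smp214: 6
  Smp116 vs Smp165: 7
  Smp214 vs Smp165: 8
The smallest is 2, between Smp80 and Smp78.

2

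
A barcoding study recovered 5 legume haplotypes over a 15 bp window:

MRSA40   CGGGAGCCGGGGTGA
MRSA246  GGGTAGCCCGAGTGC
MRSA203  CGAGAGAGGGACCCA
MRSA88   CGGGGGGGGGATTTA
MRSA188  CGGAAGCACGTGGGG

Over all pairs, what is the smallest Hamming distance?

Pairwise Hamming distances:
  MRSA40 vs MRSA246: 5
  MRSA40 vs MRSA203: 7
  MRSA40 vs MRSA88: 6
  MRSA40 vs MRSA188: 6
  MRSA246 vs MRSA203: 10
  MRSA246 vs MRSA88: 9
  MRSA246 vs MRSA188: 6
  MRSA203 vs MRSA88: 6
  MRSA203 vs MRSA188: 10
  MRSA88 vs MRSA188: 10
The smallest is 5, between MRSA40 and MRSA246.

5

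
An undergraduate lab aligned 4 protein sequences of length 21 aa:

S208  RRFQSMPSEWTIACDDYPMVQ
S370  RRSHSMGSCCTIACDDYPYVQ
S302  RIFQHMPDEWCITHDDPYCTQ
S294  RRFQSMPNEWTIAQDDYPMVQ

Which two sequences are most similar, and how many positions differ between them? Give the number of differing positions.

Pairwise Hamming distances:
  S208 vs S370: 6
  S208 vs S302: 10
  S208 vs S294: 2
  S370 vs S302: 15
  S370 vs S294: 8
  S302 vs S294: 10
The smallest is 2, between S208 and S294.

2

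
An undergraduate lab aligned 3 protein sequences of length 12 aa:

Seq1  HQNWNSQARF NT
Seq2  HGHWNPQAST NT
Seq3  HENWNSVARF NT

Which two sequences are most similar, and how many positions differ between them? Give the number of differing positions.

2

Pairwise Hamming distances:
  Seq1 vs Seq2: 5
  Seq1 vs Seq3: 2
  Seq2 vs Seq3: 6
The smallest is 2, between Seq1 and Seq3.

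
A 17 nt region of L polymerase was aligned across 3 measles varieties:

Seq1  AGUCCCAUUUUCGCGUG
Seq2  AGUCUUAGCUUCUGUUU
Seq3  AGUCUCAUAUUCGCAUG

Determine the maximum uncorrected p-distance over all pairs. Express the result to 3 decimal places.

Pairwise Hamming distances:
  Seq1 vs Seq2: 8
  Seq1 vs Seq3: 3
  Seq2 vs Seq3: 7
The largest is 8 mismatches, between Seq1 and Seq2; p = 8/17 = 0.471.

0.471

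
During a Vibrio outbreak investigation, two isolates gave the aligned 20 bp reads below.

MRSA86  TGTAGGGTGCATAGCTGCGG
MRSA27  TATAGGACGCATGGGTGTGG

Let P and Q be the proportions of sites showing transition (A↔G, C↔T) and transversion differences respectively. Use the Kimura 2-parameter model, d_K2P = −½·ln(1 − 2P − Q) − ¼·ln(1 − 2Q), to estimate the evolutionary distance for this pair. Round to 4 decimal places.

Differing sites — 2:G/A (Ti); 7:G/A (Ti); 8:T/C (Ti); 13:A/G (Ti); 15:C/G (Tv); 18:C/T (Ti).
Of the 6 differences, 5 transitions and 1 transversion over 20 sites: P = 5/20 = 0.250000, Q = 1/20 = 0.050000.
d = −0.5·ln(0.450000) − 0.25·ln(0.900000) = −0.5·(-0.798508) − 0.25·(-0.105361) = 0.4256.

0.4256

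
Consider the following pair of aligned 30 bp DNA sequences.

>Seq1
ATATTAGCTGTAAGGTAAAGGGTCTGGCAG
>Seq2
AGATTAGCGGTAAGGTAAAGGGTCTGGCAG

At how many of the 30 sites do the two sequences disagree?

2

Differing sites — 2:T/G; 9:T/G.
That gives 2 mismatches out of 30 aligned sites, so the Hamming distance is 2.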